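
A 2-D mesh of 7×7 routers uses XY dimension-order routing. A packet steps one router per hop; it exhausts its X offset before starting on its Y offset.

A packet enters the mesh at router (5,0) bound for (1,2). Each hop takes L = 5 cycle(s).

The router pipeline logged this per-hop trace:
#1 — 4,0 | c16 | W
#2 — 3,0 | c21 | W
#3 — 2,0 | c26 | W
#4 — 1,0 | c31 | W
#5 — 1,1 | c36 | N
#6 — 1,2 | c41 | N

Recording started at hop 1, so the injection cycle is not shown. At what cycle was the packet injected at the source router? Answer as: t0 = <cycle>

t0 = 11

Hop 1 reached at cycle 16; hop k is at t0 + k·L.
So t0 = 16 − 1·5 = 11.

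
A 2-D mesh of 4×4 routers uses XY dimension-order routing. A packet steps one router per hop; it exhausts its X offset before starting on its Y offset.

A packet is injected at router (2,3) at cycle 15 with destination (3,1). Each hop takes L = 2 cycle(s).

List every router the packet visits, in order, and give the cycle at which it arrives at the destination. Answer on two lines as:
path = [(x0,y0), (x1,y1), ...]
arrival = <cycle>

[0] x=2 y=3 t=15
[1] x=3 y=3 t=17 →E
[2] x=3 y=2 t=19 →S
[3] x=3 y=1 t=21 →S

path = [(2,3), (3,3), (3,2), (3,1)]
arrival = 21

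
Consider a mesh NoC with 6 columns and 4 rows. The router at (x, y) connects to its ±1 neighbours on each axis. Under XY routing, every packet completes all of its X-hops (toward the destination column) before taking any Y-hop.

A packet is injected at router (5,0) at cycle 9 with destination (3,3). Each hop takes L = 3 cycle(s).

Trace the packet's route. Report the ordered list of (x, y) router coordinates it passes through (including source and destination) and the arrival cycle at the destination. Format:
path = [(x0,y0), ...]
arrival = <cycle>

hop 0: (5,0) @ cyc 9
hop 1: (4,0) @ cyc 12  [W]
hop 2: (3,0) @ cyc 15  [W]
hop 3: (3,1) @ cyc 18  [N]
hop 4: (3,2) @ cyc 21  [N]
hop 5: (3,3) @ cyc 24  [N]

path = [(5,0), (4,0), (3,0), (3,1), (3,2), (3,3)]
arrival = 24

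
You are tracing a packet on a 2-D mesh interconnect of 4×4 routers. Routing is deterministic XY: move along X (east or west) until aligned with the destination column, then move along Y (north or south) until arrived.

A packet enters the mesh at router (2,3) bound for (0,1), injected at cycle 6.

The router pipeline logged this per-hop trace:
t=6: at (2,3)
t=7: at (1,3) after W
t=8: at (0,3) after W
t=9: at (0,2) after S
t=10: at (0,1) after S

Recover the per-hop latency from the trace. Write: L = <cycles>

L = 1

cyc[1] − cyc[0] = 7 − 6 = 1.
One hop costs L cycles, so L = 1.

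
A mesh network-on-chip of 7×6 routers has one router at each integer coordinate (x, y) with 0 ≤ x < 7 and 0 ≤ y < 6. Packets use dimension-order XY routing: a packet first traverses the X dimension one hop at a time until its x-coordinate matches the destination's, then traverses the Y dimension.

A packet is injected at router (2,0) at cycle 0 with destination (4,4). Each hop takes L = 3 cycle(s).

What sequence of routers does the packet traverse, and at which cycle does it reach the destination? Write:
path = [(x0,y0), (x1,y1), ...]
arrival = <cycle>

path = [(2,0), (3,0), (4,0), (4,1), (4,2), (4,3), (4,4)]
arrival = 18

#0 — 2,0 | c0
#1 — 3,0 | c3 | E
#2 — 4,0 | c6 | E
#3 — 4,1 | c9 | N
#4 — 4,2 | c12 | N
#5 — 4,3 | c15 | N
#6 — 4,4 | c18 | N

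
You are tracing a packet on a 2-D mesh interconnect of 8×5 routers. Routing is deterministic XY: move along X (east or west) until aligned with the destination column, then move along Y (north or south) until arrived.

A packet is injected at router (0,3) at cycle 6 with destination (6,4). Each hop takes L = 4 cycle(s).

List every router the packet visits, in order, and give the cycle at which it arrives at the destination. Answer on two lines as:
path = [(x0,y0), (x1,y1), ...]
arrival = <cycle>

t=6: at (0,3)
t=10: at (1,3) after E
t=14: at (2,3) after E
t=18: at (3,3) after E
t=22: at (4,3) after E
t=26: at (5,3) after E
t=30: at (6,3) after E
t=34: at (6,4) after N

path = [(0,3), (1,3), (2,3), (3,3), (4,3), (5,3), (6,3), (6,4)]
arrival = 34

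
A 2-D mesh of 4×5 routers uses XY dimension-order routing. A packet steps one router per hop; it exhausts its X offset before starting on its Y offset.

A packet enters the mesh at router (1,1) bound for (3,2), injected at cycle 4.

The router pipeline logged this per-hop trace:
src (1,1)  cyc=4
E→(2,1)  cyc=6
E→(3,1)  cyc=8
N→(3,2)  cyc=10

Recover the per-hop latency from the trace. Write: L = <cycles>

From hop 0 (4) to hop 1 (6): +2 cycles.
That increment is L by definition: L = 2.

L = 2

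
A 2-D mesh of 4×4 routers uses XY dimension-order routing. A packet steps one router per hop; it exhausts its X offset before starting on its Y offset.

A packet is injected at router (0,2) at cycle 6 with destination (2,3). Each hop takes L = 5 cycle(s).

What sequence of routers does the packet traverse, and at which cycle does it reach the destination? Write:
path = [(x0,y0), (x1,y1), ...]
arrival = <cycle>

[0] x=0 y=2 t=6
[1] x=1 y=2 t=11 →E
[2] x=2 y=2 t=16 →E
[3] x=2 y=3 t=21 →N

path = [(0,2), (1,2), (2,2), (2,3)]
arrival = 21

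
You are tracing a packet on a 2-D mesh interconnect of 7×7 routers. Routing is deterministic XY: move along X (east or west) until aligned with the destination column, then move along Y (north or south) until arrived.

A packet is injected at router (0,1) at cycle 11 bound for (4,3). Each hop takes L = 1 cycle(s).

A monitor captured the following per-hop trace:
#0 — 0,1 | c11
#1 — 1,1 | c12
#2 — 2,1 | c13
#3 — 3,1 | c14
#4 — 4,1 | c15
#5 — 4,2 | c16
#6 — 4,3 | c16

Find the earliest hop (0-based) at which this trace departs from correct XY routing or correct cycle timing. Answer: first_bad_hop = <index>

[1] (+1,+0) / 1c ⇒ ok
[2] (+1,+0) / 1c ⇒ ok
[3] (+1,+0) / 1c ⇒ ok
[4] (+1,+0) / 1c ⇒ ok
[5] (+0,+1) / 1c ⇒ ok
[6] (+0,+1) / 0c ⇒ BAD: Δcyc=0≠L

first_bad_hop = 6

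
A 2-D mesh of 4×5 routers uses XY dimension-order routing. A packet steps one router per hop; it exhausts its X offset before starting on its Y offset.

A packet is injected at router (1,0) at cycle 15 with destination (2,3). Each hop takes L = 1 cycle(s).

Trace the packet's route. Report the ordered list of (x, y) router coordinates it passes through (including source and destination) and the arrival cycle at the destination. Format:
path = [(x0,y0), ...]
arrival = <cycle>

  0. router=(1,0) cycle=15 (inject)
  1. router=(2,0) cycle=16 dir=E
  2. router=(2,1) cycle=17 dir=N
  3. router=(2,2) cycle=18 dir=N
  4. router=(2,3) cycle=19 dir=N

path = [(1,0), (2,0), (2,1), (2,2), (2,3)]
arrival = 19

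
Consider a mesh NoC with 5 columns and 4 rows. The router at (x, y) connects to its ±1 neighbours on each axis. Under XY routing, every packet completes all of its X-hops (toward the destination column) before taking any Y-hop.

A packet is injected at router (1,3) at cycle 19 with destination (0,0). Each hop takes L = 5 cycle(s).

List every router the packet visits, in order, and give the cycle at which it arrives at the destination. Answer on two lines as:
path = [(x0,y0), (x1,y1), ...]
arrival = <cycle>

  0. router=(1,3) cycle=19 (inject)
  1. router=(0,3) cycle=24 dir=W
  2. router=(0,2) cycle=29 dir=S
  3. router=(0,1) cycle=34 dir=S
  4. router=(0,0) cycle=39 dir=S

path = [(1,3), (0,3), (0,2), (0,1), (0,0)]
arrival = 39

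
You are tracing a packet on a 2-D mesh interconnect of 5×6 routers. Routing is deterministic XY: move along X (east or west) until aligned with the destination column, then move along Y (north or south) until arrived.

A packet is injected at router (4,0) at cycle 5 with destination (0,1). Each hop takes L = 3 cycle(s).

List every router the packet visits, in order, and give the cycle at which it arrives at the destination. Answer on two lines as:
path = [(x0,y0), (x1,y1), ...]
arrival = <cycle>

src (4,0)  cyc=5
W→(3,0)  cyc=8
W→(2,0)  cyc=11
W→(1,0)  cyc=14
W→(0,0)  cyc=17
N→(0,1)  cyc=20

path = [(4,0), (3,0), (2,0), (1,0), (0,0), (0,1)]
arrival = 20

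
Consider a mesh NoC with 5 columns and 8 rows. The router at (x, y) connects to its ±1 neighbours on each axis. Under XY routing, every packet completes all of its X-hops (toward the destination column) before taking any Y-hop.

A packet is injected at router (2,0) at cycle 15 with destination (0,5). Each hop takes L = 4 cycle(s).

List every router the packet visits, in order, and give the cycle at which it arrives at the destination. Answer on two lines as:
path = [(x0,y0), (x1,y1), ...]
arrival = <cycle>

hop 0: (2,0) @ cyc 15
hop 1: (1,0) @ cyc 19  [W]
hop 2: (0,0) @ cyc 23  [W]
hop 3: (0,1) @ cyc 27  [N]
hop 4: (0,2) @ cyc 31  [N]
hop 5: (0,3) @ cyc 35  [N]
hop 6: (0,4) @ cyc 39  [N]
hop 7: (0,5) @ cyc 43  [N]

path = [(2,0), (1,0), (0,0), (0,1), (0,2), (0,3), (0,4), (0,5)]
arrival = 43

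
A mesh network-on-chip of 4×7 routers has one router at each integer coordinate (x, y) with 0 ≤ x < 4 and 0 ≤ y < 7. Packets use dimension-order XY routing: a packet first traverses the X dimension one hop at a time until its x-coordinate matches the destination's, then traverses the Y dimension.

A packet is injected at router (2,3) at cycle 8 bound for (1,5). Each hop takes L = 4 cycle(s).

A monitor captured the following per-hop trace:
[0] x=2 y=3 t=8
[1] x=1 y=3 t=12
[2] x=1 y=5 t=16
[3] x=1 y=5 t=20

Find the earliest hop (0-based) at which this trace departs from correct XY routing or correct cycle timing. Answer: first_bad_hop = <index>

check 1→ d=(-1,0) cyc+4: ok
check 2→ d=(0,2) cyc+4: BAD: non-unit step

first_bad_hop = 2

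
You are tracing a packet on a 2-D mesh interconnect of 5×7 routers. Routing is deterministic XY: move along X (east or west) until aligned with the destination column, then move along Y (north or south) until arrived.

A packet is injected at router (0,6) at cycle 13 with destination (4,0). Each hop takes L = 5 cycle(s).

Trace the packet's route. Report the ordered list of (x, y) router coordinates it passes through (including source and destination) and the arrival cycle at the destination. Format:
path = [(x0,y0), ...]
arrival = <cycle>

#0 — 0,6 | c13
#1 — 1,6 | c18 | E
#2 — 2,6 | c23 | E
#3 — 3,6 | c28 | E
#4 — 4,6 | c33 | E
#5 — 4,5 | c38 | S
#6 — 4,4 | c43 | S
#7 — 4,3 | c48 | S
#8 — 4,2 | c53 | S
#9 — 4,1 | c58 | S
#10 — 4,0 | c63 | S

path = [(0,6), (1,6), (2,6), (3,6), (4,6), (4,5), (4,4), (4,3), (4,2), (4,1), (4,0)]
arrival = 63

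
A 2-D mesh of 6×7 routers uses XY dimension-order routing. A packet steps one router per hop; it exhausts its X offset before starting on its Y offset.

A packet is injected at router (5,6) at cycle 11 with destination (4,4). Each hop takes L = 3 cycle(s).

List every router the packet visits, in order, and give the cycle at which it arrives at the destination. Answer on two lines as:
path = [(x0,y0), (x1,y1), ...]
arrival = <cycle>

path = [(5,6), (4,6), (4,5), (4,4)]
arrival = 20

  0. router=(5,6) cycle=11 (inject)
  1. router=(4,6) cycle=14 dir=W
  2. router=(4,5) cycle=17 dir=S
  3. router=(4,4) cycle=20 dir=S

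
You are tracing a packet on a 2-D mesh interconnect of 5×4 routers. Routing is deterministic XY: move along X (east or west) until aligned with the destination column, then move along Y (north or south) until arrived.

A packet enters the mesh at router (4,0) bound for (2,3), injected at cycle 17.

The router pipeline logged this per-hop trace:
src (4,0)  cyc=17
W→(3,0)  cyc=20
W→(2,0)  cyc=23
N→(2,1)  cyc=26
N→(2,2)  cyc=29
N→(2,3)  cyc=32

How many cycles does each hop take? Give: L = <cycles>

L = 3

From hop 0 (17) to hop 1 (20): +3 cycles.
Per-hop latency L = Δcyc = 3.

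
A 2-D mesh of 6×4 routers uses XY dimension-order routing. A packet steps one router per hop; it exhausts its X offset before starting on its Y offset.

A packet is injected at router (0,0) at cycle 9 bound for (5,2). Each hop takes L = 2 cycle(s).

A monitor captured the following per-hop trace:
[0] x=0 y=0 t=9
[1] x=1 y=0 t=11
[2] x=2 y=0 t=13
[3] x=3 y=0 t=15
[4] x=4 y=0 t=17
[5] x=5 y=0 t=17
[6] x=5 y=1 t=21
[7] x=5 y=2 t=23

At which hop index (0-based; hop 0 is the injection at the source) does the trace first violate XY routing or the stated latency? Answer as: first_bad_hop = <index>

first_bad_hop = 5

[1] (+1,+0) / 2c ⇒ ok
[2] (+1,+0) / 2c ⇒ ok
[3] (+1,+0) / 2c ⇒ ok
[4] (+1,+0) / 2c ⇒ ok
[5] (+1,+0) / 0c ⇒ BAD: Δcyc=0≠L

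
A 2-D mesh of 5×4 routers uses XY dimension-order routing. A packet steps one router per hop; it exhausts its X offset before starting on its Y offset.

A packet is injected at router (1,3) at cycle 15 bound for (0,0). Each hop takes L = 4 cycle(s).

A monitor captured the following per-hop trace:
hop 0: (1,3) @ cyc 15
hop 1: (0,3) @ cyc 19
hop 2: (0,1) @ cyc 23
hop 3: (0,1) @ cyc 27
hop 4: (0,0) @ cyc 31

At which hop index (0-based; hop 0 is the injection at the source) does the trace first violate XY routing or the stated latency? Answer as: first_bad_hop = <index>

[1] (-1,+0) / 4c ⇒ ok
[2] (+0,-2) / 4c ⇒ BAD: non-unit step

first_bad_hop = 2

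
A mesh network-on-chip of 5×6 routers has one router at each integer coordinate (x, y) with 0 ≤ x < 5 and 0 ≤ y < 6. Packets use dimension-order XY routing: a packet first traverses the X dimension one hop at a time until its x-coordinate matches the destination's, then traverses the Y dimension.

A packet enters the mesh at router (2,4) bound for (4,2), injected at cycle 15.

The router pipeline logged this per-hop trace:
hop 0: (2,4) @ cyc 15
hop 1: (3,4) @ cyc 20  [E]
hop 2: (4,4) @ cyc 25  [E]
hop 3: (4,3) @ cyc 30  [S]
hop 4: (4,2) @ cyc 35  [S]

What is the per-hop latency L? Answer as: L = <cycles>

Δcyc across hop 0→1: 20 − 15 = 5.
One hop costs L cycles, so L = 5.

L = 5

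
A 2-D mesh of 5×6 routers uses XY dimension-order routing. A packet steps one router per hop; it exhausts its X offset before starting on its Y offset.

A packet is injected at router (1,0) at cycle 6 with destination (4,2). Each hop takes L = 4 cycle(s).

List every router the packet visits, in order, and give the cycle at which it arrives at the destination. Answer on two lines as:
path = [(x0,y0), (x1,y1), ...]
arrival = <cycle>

  0. router=(1,0) cycle=6 (inject)
  1. router=(2,0) cycle=10 dir=E
  2. router=(3,0) cycle=14 dir=E
  3. router=(4,0) cycle=18 dir=E
  4. router=(4,1) cycle=22 dir=N
  5. router=(4,2) cycle=26 dir=N

path = [(1,0), (2,0), (3,0), (4,0), (4,1), (4,2)]
arrival = 26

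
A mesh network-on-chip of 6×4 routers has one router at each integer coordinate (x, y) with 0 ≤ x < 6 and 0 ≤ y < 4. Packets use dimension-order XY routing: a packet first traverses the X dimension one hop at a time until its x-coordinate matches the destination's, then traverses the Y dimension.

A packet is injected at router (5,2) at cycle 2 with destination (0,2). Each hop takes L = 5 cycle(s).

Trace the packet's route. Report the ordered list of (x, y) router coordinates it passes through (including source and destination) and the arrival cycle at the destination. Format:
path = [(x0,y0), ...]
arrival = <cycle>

path = [(5,2), (4,2), (3,2), (2,2), (1,2), (0,2)]
arrival = 27

  0. router=(5,2) cycle=2 (inject)
  1. router=(4,2) cycle=7 dir=W
  2. router=(3,2) cycle=12 dir=W
  3. router=(2,2) cycle=17 dir=W
  4. router=(1,2) cycle=22 dir=W
  5. router=(0,2) cycle=27 dir=W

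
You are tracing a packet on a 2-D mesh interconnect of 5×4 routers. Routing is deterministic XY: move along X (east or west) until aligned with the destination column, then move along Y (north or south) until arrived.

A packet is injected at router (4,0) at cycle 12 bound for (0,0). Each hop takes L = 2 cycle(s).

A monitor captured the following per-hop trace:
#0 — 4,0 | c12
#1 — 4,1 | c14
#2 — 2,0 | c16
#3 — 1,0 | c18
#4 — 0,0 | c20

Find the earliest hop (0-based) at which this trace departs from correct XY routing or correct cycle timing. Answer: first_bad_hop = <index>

first_bad_hop = 1

hop 1: step (+0,+1), +2 cyc — BAD: Y-move but x=4≠0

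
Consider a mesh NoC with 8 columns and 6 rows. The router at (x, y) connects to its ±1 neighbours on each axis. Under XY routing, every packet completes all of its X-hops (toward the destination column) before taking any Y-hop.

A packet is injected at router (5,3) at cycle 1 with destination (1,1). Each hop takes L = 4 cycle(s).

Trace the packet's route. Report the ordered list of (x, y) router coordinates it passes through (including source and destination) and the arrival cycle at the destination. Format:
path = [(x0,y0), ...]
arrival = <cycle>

[0] x=5 y=3 t=1
[1] x=4 y=3 t=5 →W
[2] x=3 y=3 t=9 →W
[3] x=2 y=3 t=13 →W
[4] x=1 y=3 t=17 →W
[5] x=1 y=2 t=21 →S
[6] x=1 y=1 t=25 →S

path = [(5,3), (4,3), (3,3), (2,3), (1,3), (1,2), (1,1)]
arrival = 25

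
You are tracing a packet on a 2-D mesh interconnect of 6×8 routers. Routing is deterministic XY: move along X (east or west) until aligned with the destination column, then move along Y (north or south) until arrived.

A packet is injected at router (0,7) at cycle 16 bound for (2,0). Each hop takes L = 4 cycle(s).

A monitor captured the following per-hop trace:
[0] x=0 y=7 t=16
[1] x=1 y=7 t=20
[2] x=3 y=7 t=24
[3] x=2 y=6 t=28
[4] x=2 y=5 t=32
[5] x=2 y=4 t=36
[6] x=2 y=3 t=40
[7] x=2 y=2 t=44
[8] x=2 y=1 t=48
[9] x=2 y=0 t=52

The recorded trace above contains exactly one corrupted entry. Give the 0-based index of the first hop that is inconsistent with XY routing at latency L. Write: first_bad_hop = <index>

[1] (+1,+0) / 4c ⇒ ok
[2] (+2,+0) / 4c ⇒ BAD: non-unit step

first_bad_hop = 2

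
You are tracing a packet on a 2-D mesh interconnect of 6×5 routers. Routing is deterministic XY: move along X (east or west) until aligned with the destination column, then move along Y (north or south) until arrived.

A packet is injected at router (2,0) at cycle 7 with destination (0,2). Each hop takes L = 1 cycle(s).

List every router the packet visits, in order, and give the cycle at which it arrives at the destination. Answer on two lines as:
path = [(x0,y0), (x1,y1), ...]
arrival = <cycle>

path = [(2,0), (1,0), (0,0), (0,1), (0,2)]
arrival = 11

t=7: at (2,0)
t=8: at (1,0) after W
t=9: at (0,0) after W
t=10: at (0,1) after N
t=11: at (0,2) after N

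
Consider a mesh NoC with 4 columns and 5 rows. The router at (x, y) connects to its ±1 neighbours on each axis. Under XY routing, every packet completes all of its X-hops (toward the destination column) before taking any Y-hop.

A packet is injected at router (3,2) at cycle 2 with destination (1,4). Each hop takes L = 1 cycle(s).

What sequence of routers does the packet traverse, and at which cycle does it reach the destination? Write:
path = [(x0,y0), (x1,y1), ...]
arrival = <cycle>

src (3,2)  cyc=2
W→(2,2)  cyc=3
W→(1,2)  cyc=4
N→(1,3)  cyc=5
N→(1,4)  cyc=6

path = [(3,2), (2,2), (1,2), (1,3), (1,4)]
arrival = 6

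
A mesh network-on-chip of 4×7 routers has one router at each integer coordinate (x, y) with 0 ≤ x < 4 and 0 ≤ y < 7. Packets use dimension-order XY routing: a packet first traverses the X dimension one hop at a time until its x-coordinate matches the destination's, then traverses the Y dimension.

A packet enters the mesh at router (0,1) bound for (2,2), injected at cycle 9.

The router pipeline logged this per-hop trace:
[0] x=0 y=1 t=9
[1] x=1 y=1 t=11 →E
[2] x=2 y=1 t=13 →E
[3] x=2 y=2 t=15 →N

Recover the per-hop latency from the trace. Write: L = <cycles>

L = 2

From hop 0 (9) to hop 1 (11): +2 cycles.
That increment is L by definition: L = 2.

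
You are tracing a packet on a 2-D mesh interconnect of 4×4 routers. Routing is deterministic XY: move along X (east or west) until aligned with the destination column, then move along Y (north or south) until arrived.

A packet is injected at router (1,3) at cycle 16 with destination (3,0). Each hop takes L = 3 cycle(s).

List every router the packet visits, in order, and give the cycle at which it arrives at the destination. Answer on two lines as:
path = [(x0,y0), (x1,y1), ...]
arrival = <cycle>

#0 — 1,3 | c16
#1 — 2,3 | c19 | E
#2 — 3,3 | c22 | E
#3 — 3,2 | c25 | S
#4 — 3,1 | c28 | S
#5 — 3,0 | c31 | S

path = [(1,3), (2,3), (3,3), (3,2), (3,1), (3,0)]
arrival = 31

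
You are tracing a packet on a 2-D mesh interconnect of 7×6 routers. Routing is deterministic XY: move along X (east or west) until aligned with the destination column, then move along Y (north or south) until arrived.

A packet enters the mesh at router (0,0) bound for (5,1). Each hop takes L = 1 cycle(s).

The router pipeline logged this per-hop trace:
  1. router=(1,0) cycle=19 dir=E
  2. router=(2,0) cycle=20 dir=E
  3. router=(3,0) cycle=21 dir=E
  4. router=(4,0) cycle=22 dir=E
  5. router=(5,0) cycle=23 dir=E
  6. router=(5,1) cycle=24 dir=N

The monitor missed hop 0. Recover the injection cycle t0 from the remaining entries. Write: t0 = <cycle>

At hop 1 the cycle is 19; in general cyc_k = t0 + kL.
So t0 = 19 − 1·1 = 18.

t0 = 18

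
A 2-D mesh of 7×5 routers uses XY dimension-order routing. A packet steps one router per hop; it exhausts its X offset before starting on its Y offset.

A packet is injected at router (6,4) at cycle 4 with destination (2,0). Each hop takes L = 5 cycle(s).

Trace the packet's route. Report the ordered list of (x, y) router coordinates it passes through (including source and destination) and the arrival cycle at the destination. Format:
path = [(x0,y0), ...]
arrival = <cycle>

path = [(6,4), (5,4), (4,4), (3,4), (2,4), (2,3), (2,2), (2,1), (2,0)]
arrival = 44

#0 — 6,4 | c4
#1 — 5,4 | c9 | W
#2 — 4,4 | c14 | W
#3 — 3,4 | c19 | W
#4 — 2,4 | c24 | W
#5 — 2,3 | c29 | S
#6 — 2,2 | c34 | S
#7 — 2,1 | c39 | S
#8 — 2,0 | c44 | S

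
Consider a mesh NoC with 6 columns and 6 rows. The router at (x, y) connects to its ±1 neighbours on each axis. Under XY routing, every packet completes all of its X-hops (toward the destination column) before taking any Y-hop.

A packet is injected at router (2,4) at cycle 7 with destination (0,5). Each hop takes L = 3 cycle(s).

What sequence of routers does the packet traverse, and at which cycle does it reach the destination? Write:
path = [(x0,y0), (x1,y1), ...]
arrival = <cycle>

path = [(2,4), (1,4), (0,4), (0,5)]
arrival = 16

src (2,4)  cyc=7
W→(1,4)  cyc=10
W→(0,4)  cyc=13
N→(0,5)  cyc=16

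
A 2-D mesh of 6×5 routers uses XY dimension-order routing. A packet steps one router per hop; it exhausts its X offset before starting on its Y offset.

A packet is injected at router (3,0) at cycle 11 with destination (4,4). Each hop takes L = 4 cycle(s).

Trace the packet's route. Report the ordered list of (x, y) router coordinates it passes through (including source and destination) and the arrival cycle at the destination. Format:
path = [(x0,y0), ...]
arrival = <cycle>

src (3,0)  cyc=11
E→(4,0)  cyc=15
N→(4,1)  cyc=19
N→(4,2)  cyc=23
N→(4,3)  cyc=27
N→(4,4)  cyc=31

path = [(3,0), (4,0), (4,1), (4,2), (4,3), (4,4)]
arrival = 31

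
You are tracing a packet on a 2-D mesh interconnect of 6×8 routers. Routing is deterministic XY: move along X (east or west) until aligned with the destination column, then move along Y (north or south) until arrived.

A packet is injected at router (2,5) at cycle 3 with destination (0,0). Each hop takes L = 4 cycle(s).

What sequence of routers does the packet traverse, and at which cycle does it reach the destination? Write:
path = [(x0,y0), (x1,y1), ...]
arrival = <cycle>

hop 0: (2,5) @ cyc 3
hop 1: (1,5) @ cyc 7  [W]
hop 2: (0,5) @ cyc 11  [W]
hop 3: (0,4) @ cyc 15  [S]
hop 4: (0,3) @ cyc 19  [S]
hop 5: (0,2) @ cyc 23  [S]
hop 6: (0,1) @ cyc 27  [S]
hop 7: (0,0) @ cyc 31  [S]

path = [(2,5), (1,5), (0,5), (0,4), (0,3), (0,2), (0,1), (0,0)]
arrival = 31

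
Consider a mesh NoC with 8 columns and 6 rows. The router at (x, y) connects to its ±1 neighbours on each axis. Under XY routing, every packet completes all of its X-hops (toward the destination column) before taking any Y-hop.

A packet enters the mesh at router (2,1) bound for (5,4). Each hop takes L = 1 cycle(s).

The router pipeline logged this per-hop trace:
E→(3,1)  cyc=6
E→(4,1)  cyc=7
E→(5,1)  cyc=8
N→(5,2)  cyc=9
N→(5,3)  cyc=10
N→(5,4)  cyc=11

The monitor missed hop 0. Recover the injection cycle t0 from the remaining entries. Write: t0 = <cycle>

At hop 1 the cycle is 6; in general cyc_k = t0 + kL.
So t0 = 6 − 1·1 = 5.

t0 = 5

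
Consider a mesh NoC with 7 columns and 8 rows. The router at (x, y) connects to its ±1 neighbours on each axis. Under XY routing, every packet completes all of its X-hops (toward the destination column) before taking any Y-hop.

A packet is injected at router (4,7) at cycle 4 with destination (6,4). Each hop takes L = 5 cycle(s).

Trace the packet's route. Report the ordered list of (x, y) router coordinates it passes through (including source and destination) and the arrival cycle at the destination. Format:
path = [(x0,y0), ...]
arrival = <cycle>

path = [(4,7), (5,7), (6,7), (6,6), (6,5), (6,4)]
arrival = 29

  0. router=(4,7) cycle=4 (inject)
  1. router=(5,7) cycle=9 dir=E
  2. router=(6,7) cycle=14 dir=E
  3. router=(6,6) cycle=19 dir=S
  4. router=(6,5) cycle=24 dir=S
  5. router=(6,4) cycle=29 dir=S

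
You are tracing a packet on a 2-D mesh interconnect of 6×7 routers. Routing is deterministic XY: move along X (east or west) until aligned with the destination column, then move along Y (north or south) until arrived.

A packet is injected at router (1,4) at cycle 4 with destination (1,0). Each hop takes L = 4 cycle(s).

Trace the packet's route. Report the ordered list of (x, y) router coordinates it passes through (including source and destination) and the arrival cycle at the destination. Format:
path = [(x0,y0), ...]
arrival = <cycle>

path = [(1,4), (1,3), (1,2), (1,1), (1,0)]
arrival = 20

t=4: at (1,4)
t=8: at (1,3) after S
t=12: at (1,2) after S
t=16: at (1,1) after S
t=20: at (1,0) after S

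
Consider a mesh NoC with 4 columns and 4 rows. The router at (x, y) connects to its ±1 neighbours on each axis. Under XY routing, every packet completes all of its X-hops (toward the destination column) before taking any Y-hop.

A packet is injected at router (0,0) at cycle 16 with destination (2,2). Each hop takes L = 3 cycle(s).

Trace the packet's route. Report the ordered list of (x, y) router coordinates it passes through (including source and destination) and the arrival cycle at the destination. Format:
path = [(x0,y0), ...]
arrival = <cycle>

src (0,0)  cyc=16
E→(1,0)  cyc=19
E→(2,0)  cyc=22
N→(2,1)  cyc=25
N→(2,2)  cyc=28

path = [(0,0), (1,0), (2,0), (2,1), (2,2)]
arrival = 28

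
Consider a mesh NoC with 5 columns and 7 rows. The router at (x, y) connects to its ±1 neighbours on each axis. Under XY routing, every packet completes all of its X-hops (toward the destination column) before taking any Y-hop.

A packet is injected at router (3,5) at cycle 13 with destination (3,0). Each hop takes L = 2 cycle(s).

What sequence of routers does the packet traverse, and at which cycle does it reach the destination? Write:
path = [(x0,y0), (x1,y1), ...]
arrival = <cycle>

path = [(3,5), (3,4), (3,3), (3,2), (3,1), (3,0)]
arrival = 23

hop 0: (3,5) @ cyc 13
hop 1: (3,4) @ cyc 15  [S]
hop 2: (3,3) @ cyc 17  [S]
hop 3: (3,2) @ cyc 19  [S]
hop 4: (3,1) @ cyc 21  [S]
hop 5: (3,0) @ cyc 23  [S]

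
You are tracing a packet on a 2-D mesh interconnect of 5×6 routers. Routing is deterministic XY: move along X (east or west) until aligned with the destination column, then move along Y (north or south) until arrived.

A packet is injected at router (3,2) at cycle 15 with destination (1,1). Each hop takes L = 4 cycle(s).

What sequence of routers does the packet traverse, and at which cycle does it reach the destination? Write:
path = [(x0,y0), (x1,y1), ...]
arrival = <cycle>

  0. router=(3,2) cycle=15 (inject)
  1. router=(2,2) cycle=19 dir=W
  2. router=(1,2) cycle=23 dir=W
  3. router=(1,1) cycle=27 dir=S

path = [(3,2), (2,2), (1,2), (1,1)]
arrival = 27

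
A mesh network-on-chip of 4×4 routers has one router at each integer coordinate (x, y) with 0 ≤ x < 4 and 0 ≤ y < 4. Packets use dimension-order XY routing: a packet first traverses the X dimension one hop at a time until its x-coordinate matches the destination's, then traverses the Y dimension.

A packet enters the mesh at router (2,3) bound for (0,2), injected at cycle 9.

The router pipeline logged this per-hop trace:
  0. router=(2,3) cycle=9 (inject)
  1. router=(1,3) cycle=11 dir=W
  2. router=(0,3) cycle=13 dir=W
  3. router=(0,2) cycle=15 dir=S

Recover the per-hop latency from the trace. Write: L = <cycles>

cyc[1] − cyc[0] = 11 − 9 = 2.
Each hop adds L, hence L = 2.

L = 2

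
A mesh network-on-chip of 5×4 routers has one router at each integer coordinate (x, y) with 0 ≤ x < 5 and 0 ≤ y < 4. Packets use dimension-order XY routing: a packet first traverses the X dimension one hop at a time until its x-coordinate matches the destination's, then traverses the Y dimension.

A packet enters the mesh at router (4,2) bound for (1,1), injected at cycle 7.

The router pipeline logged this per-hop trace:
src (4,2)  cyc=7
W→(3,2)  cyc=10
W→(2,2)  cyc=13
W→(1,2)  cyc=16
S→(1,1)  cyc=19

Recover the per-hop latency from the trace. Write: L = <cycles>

L = 3

Δcyc across hop 0→1: 10 − 7 = 3.
That increment is L by definition: L = 3.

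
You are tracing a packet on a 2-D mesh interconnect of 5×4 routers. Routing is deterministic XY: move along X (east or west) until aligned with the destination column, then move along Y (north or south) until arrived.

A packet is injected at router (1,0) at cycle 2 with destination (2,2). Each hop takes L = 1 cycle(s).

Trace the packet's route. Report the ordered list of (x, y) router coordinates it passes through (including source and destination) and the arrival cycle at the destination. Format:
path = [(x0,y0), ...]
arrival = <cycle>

path = [(1,0), (2,0), (2,1), (2,2)]
arrival = 5

t=2: at (1,0)
t=3: at (2,0) after E
t=4: at (2,1) after N
t=5: at (2,2) after N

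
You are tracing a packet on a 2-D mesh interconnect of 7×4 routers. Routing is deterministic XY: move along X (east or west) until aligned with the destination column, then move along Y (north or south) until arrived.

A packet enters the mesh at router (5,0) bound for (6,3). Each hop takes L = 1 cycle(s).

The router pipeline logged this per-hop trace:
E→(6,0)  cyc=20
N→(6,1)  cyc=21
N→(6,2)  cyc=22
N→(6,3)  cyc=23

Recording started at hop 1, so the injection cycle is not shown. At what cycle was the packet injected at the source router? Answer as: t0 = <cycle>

t0 = 19

cyc[1] = 20 and cyc[k] = t0 + k·L for every k.
t0 = cyc[1] − L = 20 − 1 = 19.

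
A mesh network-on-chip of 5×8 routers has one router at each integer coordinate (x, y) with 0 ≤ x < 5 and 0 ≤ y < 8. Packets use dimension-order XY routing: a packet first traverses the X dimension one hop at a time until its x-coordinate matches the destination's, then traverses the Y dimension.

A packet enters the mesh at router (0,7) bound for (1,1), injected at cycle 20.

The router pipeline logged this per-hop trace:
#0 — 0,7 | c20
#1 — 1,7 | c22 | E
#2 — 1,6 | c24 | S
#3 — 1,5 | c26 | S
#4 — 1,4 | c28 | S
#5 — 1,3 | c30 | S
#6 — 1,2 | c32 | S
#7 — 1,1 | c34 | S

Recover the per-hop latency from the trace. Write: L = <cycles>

L = 2

Between hops 0 and 1 the cycle counter advances 22 − 20 = 2.
Each hop adds L, hence L = 2.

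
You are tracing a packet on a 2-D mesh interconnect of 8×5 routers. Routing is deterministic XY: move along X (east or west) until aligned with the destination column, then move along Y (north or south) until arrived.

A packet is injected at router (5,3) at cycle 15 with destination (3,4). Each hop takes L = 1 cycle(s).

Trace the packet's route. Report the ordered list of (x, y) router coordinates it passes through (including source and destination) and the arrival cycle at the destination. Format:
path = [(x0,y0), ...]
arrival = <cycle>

path = [(5,3), (4,3), (3,3), (3,4)]
arrival = 18

[0] x=5 y=3 t=15
[1] x=4 y=3 t=16 →W
[2] x=3 y=3 t=17 →W
[3] x=3 y=4 t=18 →N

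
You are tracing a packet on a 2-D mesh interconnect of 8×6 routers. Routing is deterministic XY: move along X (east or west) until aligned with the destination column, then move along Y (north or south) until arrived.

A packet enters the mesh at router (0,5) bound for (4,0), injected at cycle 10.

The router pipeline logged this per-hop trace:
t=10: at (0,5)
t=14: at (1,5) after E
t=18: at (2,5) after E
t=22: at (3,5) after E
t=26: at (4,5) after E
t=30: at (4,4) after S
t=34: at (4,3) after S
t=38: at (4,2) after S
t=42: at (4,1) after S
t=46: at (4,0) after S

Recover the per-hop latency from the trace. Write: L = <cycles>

Between hops 0 and 1 the cycle counter advances 14 − 10 = 4.
Per-hop latency L = Δcyc = 4.

L = 4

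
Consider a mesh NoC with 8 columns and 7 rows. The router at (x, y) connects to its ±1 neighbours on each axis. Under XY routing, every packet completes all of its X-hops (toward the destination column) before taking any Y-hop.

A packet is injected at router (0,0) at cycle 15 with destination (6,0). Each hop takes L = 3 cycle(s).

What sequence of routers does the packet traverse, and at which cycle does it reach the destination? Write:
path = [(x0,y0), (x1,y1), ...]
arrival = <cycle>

path = [(0,0), (1,0), (2,0), (3,0), (4,0), (5,0), (6,0)]
arrival = 33

#0 — 0,0 | c15
#1 — 1,0 | c18 | E
#2 — 2,0 | c21 | E
#3 — 3,0 | c24 | E
#4 — 4,0 | c27 | E
#5 — 5,0 | c30 | E
#6 — 6,0 | c33 | E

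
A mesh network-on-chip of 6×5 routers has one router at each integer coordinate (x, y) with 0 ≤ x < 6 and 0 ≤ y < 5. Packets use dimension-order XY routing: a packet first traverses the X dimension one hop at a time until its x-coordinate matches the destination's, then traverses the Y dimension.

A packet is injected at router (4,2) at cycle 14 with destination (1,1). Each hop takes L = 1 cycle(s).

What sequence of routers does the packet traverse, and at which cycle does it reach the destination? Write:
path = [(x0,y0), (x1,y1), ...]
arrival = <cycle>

t=14: at (4,2)
t=15: at (3,2) after W
t=16: at (2,2) after W
t=17: at (1,2) after W
t=18: at (1,1) after S

path = [(4,2), (3,2), (2,2), (1,2), (1,1)]
arrival = 18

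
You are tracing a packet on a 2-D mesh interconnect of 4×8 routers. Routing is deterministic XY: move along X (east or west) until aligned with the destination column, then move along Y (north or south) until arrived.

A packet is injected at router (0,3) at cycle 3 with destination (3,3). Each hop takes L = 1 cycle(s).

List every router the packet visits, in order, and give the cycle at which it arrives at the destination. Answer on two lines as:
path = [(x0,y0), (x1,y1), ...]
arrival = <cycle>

  0. router=(0,3) cycle=3 (inject)
  1. router=(1,3) cycle=4 dir=E
  2. router=(2,3) cycle=5 dir=E
  3. router=(3,3) cycle=6 dir=E

path = [(0,3), (1,3), (2,3), (3,3)]
arrival = 6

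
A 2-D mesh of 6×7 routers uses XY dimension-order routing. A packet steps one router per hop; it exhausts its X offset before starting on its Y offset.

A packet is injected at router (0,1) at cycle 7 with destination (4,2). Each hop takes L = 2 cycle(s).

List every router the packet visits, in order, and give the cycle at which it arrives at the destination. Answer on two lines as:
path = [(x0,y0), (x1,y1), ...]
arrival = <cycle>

  0. router=(0,1) cycle=7 (inject)
  1. router=(1,1) cycle=9 dir=E
  2. router=(2,1) cycle=11 dir=E
  3. router=(3,1) cycle=13 dir=E
  4. router=(4,1) cycle=15 dir=E
  5. router=(4,2) cycle=17 dir=N

path = [(0,1), (1,1), (2,1), (3,1), (4,1), (4,2)]
arrival = 17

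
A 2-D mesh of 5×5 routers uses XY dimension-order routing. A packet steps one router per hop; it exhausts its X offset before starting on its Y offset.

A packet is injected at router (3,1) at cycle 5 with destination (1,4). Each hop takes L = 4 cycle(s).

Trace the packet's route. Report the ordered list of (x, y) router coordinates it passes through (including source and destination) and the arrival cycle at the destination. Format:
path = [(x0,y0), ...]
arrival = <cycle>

path = [(3,1), (2,1), (1,1), (1,2), (1,3), (1,4)]
arrival = 25

src (3,1)  cyc=5
W→(2,1)  cyc=9
W→(1,1)  cyc=13
N→(1,2)  cyc=17
N→(1,3)  cyc=21
N→(1,4)  cyc=25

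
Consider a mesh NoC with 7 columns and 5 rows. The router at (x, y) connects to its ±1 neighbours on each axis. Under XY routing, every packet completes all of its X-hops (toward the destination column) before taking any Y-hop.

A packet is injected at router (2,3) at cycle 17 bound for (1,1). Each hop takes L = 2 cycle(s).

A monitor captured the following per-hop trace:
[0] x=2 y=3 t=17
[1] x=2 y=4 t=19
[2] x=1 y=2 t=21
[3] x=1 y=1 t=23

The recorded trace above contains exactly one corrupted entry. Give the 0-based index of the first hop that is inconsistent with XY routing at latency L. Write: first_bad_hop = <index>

first_bad_hop = 1

check 1→ d=(0,1) cyc+2: BAD: Y-move but x=2≠1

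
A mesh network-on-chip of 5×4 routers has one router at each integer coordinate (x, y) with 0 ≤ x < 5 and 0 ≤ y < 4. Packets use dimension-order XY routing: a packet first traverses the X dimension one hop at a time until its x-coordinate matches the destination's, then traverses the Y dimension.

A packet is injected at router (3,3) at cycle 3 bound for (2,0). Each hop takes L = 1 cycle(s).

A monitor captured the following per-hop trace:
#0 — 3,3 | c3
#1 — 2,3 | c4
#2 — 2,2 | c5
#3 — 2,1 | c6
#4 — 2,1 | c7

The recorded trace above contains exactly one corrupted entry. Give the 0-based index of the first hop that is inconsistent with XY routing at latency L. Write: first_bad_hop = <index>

first_bad_hop = 4

[1] (-1,+0) / 1c ⇒ ok
[2] (+0,-1) / 1c ⇒ ok
[3] (+0,-1) / 1c ⇒ ok
[4] (+0,+0) / 1c ⇒ BAD: non-unit step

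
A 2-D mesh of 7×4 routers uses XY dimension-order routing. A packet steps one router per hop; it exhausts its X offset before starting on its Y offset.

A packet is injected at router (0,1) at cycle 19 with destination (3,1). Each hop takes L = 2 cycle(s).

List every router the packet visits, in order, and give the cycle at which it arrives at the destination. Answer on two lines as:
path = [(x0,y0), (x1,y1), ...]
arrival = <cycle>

path = [(0,1), (1,1), (2,1), (3,1)]
arrival = 25

[0] x=0 y=1 t=19
[1] x=1 y=1 t=21 →E
[2] x=2 y=1 t=23 →E
[3] x=3 y=1 t=25 →E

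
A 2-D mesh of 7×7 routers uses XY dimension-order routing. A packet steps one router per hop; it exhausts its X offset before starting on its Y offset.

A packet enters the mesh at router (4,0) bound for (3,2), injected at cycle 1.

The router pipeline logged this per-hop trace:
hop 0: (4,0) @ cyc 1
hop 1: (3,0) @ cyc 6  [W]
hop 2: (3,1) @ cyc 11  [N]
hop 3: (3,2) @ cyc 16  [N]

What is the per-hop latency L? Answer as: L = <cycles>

L = 5

From hop 0 (1) to hop 1 (6): +5 cycles.
Each hop adds L, hence L = 5.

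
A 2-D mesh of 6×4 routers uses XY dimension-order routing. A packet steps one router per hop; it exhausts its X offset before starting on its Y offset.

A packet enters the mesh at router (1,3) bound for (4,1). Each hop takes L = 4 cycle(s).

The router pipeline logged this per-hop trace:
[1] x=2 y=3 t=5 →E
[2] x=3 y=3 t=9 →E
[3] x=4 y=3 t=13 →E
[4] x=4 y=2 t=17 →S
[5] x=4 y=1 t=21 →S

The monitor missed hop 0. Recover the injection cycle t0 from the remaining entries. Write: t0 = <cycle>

t0 = 1

Hop 1 reached at cycle 5; hop k is at t0 + k·L.
So t0 = 5 − 1·4 = 1.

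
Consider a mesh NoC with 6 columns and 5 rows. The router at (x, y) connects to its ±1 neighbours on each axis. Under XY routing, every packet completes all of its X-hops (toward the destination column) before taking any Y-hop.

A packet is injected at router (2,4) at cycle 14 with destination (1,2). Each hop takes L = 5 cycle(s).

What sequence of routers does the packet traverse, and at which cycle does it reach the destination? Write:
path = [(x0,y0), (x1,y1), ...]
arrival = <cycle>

  0. router=(2,4) cycle=14 (inject)
  1. router=(1,4) cycle=19 dir=W
  2. router=(1,3) cycle=24 dir=S
  3. router=(1,2) cycle=29 dir=S

path = [(2,4), (1,4), (1,3), (1,2)]
arrival = 29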